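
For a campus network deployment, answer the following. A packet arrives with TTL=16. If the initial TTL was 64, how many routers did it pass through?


Given: initial TTL = 64, received TTL = 16
Hops = initial TTL - received TTL
Hops = 64 - 16 = 48

48


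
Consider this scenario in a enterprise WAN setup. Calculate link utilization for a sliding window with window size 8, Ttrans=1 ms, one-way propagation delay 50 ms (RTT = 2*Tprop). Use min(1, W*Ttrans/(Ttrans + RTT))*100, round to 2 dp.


Given: W = 8, Ttrans = 1 ms, RTT = 100 ms (= 2 * Tprop, Tprop = 50 ms)
Cycle time = Ttrans + RTT = 1 + 100 = 101 ms (first packet sent until its ACK returns)
W * Ttrans = 8 * 1 = 8 ms of sending per cycle
W * Ttrans / (Ttrans + RTT) = 8 / 101 = 0.079208
U = min(1, 0.079208) = 0.079208
U% = 7.92%

7.92


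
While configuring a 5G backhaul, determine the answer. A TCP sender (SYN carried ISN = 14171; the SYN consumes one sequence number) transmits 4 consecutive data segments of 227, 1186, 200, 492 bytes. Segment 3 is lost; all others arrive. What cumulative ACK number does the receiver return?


SYN uses sequence number 14171; first data byte = ISN + 1 = 14172.
Segment 1: SEQ = 14172, len = 227 B, covers [14172, 14398]
Segment 2: SEQ = 14399, len = 1186 B, covers [14399, 15584]
Segment 3: SEQ = 15585, len = 200 B, covers [15585, 15784] [LOST]
Segment 4: SEQ = 15785, len = 492 B, covers [15785, 16276]
In-order data received: bytes [14172, 15584] (segments 1..2).
Segment 3 missing -> gap begins at byte 15585; later segments buffered out of order.
Cumulative ACK = next expected in-order byte = 14172 + 227 + 1186 = 15585

15585


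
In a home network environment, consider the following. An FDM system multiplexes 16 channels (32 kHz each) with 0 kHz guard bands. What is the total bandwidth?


Given: 16 channels, 32 kHz each, guard = 0 kHz
Channel bandwidth = 16 * 32 = 512 kHz
Guard bands = 15 gaps * 0 kHz = 0 kHz
Total = 512 + 0 = 512 kHz

512


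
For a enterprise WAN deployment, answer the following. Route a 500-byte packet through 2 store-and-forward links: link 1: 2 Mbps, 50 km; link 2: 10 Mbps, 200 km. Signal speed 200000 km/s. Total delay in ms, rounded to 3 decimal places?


Packet = 500 bytes = 4000 bits. Store-and-forward: sum (t_trans + t_prop) per link.
Link 1: t_trans = 4000/(2*10^6) s = 2.0000 ms; t_prop = 50/200000 s = 0.2500 ms; subtotal = 2.2500 ms
Link 2: t_trans = 4000/(10*10^6) s = 0.4000 ms; t_prop = 200/200000 s = 1.0000 ms; subtotal = 1.4000 ms
End-to-end = 2.2500 + 1.4000 = 3.6500 ms -> 3.650 ms (3 dp)

3.650


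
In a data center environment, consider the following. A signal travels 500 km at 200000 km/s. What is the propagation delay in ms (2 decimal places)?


Given: distance = 500 km, speed = 200000 km/s
Delay = distance / speed = 500 / 200000 seconds
Delay in ms = 500 * 1000 / 200000
Delay = 2.5000 ms
Rounded to 2 dp = 2.50 ms

2.50


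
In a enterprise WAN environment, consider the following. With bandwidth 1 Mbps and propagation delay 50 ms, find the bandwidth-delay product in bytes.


Given: bandwidth = 1 Mbps, delay = 50 ms
BDP in bits = 1 * 10^6 * 50 / 1000
BDP in bits = 50000
BDP in bytes = 50000 / 8 = 6250

6250


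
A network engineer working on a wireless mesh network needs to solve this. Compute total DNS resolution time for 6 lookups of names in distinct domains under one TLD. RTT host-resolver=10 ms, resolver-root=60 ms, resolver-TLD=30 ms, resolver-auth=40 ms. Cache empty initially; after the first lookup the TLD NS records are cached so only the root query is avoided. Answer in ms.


Lookup 1 (cold cache): local + root + TLD + auth = 10 + 60 + 30 + 40 = 140 ms
Lookups 2..6 (TLD NS cached -> skip root; new domain -> still ask TLD and auth): local + TLD + auth = 10 + 30 + 40 = 80 ms each
Remaining 5 lookups: 5 * 80 = 400 ms
Total = 140 + 400 = 540 ms

540


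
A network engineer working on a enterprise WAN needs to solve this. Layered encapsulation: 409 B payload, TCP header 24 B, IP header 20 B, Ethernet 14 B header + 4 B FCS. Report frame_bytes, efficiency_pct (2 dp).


TCP segment = 409 + 24 = 433 B
IP packet = 433 + 20 = 453 B
Ethernet frame = 453 + 14 + 4 = 471 B
Efficiency = app / frame = 409 / 471 = 0.868365 = 86.8365% -> 86.84% (2 dp)

471, 86.84


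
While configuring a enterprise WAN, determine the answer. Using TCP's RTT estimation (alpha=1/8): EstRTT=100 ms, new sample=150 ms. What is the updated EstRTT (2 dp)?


Given: EstRTT = 100 ms, SampleRTT = 150 ms, alpha = 1/8
New EstRTT = (1 - alpha) * EstRTT + alpha * SampleRTT
(7/8) * 100 = 87.5
(1/8) * 150 = 18.75
New EstRTT = 87.5 + 18.75 = 106.25 ms -> 106.25 ms (2 dp)

106.25


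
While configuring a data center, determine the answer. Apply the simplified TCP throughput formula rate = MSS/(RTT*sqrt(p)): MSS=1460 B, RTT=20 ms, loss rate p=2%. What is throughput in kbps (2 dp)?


Given: MSS = 1460 bytes, RTT = 20 ms, loss = 2%
RTT in seconds = 20 / 1000 = 0.02
Loss rate = 2% = 0.02
sqrt(loss) = sqrt(0.02) = 0.141421356237
Throughput (bytes/s) = 1460 / (0.02 * 0.141421356237) = 516187.9503
Throughput (kbps) = 516187.9503 * 8 / 1000 = 4129.503602 -> 4129.50 kbps (2 dp)

4129.50


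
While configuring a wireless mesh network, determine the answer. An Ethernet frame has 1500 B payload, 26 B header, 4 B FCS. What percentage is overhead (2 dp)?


Given: payload = 1500 B, header = 26 B, trailer = 4 B
Overhead bytes = header + trailer = 26 + 4 = 30
Total frame = payload + overhead = 1500 + 30 = 1530
Overhead % = 30 / 1530 * 100 = 1.9608% -> 1.96% (2 dp)

1.96


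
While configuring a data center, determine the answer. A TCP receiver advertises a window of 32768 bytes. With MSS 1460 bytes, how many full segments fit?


Given: RWND = 32768 bytes, MSS = 1460 bytes
Full segments = floor(RWND / MSS)
Full segments = floor(32768 / 1460)
Full segments = floor(22.4438) = 22

22


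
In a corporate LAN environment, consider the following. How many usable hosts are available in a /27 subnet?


Given: subnet mask /27
Host bits = 32 - 27 = 5
Total addresses = 2^5 = 32
Usable hosts = 32 - 2 (network + broadcast) = 30

30


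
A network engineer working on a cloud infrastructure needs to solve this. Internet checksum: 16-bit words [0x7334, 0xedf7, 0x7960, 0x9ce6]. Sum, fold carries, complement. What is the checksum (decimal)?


Given words: [0x7334, 0xedf7, 0x7960, 0x9ce6]
Step 1: Sum all words
Raw sum = 29492 + 60919 + 31072 + 40166 = 161649
Step 2: Fold carry: (30577 + 2) = 30579
One's complement = ~30579 & 0xFFFF = 34956

34956


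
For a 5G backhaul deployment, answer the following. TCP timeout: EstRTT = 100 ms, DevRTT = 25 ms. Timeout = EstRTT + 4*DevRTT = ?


Given: EstRTT = 100 ms, DevRTT = 25 ms
Timeout = EstRTT + 4 * DevRTT
4 * DevRTT = 4 * 25 = 100
Timeout = 100 + 100 = 200 ms

200


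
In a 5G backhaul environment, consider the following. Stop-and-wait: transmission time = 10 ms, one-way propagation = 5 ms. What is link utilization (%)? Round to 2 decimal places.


Given: Ttrans = 10 ms, Tprop = 5 ms
RTT = 2 * Tprop = 2 * 5 = 10 ms
U = Ttrans / (Ttrans + RTT)
U = 10 / (10 + 10)
U = 10 / 20 = 0.5
U% = 50.00%

50.00


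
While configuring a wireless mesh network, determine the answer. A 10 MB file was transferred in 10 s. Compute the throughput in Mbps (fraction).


Given: file = 10 MB, time = 10 s
File in Mb = 10 * 8 = 80 Mb
Throughput = 80 / 10 Mbps
Throughput = 8 Mbps

8


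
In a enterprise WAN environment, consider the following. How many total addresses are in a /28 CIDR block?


Given: CIDR prefix /28
Host bits = 32 - 28 = 4
Total addresses = 2^4 = 16

16


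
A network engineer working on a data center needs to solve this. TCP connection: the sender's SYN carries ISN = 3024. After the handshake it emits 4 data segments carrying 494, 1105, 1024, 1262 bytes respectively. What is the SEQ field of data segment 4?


The SYN occupies sequence number ISN = 3024, so the first data byte is ISN + 1 = 3025.
SEQ of data segment i = (ISN + 1) + sum of payload sizes of segments 1..i-1.
Segment 1: SEQ = 3025, payload = 494 bytes
Segment 2: SEQ = 3519, payload = 1105 bytes
Segment 3: SEQ = 4624, payload = 1024 bytes
Segment 4: SEQ = 5648, payload = 1262 bytes
SEQ of segment 4 = 3025 + 494 + 1105 + 1024 = 5648

5648


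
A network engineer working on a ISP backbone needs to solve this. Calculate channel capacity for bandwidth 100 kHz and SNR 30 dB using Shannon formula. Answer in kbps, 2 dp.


Given: B = 100 kHz, SNR = 30 dB
SNR linear = 10^(30/10) = 1000
1 + SNR = 1001
log2(1001) = 9.9672262588
C = 100 * 1000 * 9.9672262588 = 996722.6259 bps
C = 996.722626 kbps -> 996.72 kbps (2 dp)

996.72


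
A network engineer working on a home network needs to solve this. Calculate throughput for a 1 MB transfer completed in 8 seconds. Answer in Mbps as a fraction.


Given: file = 1 MB, time = 8 s
File in Mb = 1 * 8 = 8 Mb
Throughput = 8 / 8 Mbps
Throughput = 1 Mbps

1


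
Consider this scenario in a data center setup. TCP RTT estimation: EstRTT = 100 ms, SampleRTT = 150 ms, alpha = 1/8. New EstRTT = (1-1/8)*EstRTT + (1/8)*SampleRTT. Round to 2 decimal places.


Given: EstRTT = 100 ms, SampleRTT = 150 ms, alpha = 1/8
New EstRTT = (1 - alpha) * EstRTT + alpha * SampleRTT
(7/8) * 100 = 87.5
(1/8) * 150 = 18.75
New EstRTT = 87.5 + 18.75 = 106.25 ms -> 106.25 ms (2 dp)

106.25


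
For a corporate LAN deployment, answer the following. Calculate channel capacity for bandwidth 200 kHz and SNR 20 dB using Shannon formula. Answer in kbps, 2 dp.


Given: B = 200 kHz, SNR = 20 dB
SNR linear = 10^(20/10) = 100
1 + SNR = 101
log2(101) = 6.6582114828
C = 200 * 1000 * 6.6582114828 = 1331642.2966 bps
C = 1331.642297 kbps -> 1331.64 kbps (2 dp)

1331.64


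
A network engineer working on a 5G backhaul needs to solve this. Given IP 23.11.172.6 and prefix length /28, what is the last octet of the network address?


Given: IP = 23.11.172.6, prefix = /28
Subnet mask = 255.255.255.240
Last octet of IP: 6
Last octet of mask: 240
Network last octet = 6 AND 240 = 0

0


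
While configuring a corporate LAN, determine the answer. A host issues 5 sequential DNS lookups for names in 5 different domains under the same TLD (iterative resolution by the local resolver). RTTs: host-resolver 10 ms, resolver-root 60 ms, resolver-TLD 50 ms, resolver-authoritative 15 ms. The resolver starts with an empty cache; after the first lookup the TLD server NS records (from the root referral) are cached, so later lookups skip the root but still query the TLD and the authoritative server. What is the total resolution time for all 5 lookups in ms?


Lookup 1 (cold cache): local + root + TLD + auth = 10 + 60 + 50 + 15 = 135 ms
Lookups 2..5 (TLD NS cached -> skip root; new domain -> still ask TLD and auth): local + TLD + auth = 10 + 50 + 15 = 75 ms each
Remaining 4 lookups: 4 * 75 = 300 ms
Total = 135 + 300 = 435 ms

435


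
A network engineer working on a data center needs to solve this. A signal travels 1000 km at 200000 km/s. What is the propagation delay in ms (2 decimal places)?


Given: distance = 1000 km, speed = 200000 km/s
Delay = distance / speed = 1000 / 200000 seconds
Delay in ms = 1000 * 1000 / 200000
Delay = 5.0000 ms
Rounded to 2 dp = 5.00 ms

5.00


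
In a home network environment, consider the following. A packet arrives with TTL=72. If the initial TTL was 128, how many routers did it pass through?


Given: initial TTL = 128, received TTL = 72
Hops = initial TTL - received TTL
Hops = 128 - 72 = 56

56


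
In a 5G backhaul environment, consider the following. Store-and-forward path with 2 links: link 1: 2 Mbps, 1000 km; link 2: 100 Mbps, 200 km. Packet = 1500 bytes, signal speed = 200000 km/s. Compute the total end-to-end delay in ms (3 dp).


Packet = 1500 bytes = 12000 bits. Store-and-forward: sum (t_trans + t_prop) per link.
Link 1: t_trans = 12000/(2*10^6) s = 6.0000 ms; t_prop = 1000/200000 s = 5.0000 ms; subtotal = 11.0000 ms
Link 2: t_trans = 12000/(100*10^6) s = 0.1200 ms; t_prop = 200/200000 s = 1.0000 ms; subtotal = 1.1200 ms
End-to-end = 11.0000 + 1.1200 = 12.1200 ms -> 12.120 ms (3 dp)

12.120


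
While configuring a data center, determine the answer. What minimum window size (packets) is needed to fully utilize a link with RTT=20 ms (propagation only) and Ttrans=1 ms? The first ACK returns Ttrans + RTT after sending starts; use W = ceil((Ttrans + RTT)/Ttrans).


Given: Ttrans = 1 ms, RTT = 20 ms (= 2 * Tprop, Tprop = 10 ms)
Time until first ACK returns = Ttrans + RTT = 1 + 20 = 21 ms
Need W * Ttrans >= Ttrans + RTT  ->  W >= (Ttrans + RTT) / Ttrans
(Ttrans + RTT) / Ttrans = 21 / 1 = 21
W_min = ceil(21) = 21

21


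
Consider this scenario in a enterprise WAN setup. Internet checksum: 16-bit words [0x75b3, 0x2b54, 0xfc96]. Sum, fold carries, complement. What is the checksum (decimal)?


Given words: [0x75b3, 0x2b54, 0xfc96]
Step 1: Sum all words
Raw sum = 30131 + 11092 + 64662 = 105885
Step 2: Fold carry: (40349 + 1) = 40350
One's complement = ~40350 & 0xFFFF = 25185

25185


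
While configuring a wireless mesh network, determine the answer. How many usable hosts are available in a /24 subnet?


Given: subnet mask /24
Host bits = 32 - 24 = 8
Total addresses = 2^8 = 256
Usable hosts = 256 - 2 (network + broadcast) = 254

254


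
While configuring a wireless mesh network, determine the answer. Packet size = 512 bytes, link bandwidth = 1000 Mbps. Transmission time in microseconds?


Given: packet = 512 bytes, bandwidth = 1000 Mbps
Packet in bits = 512 * 8 = 4096 bits
Bandwidth = 1000 * 10^6 = 1000000000 bps
Time = 4096 / 1000000000 seconds
Time in us = 4096 * 10^6 / 1000000000 = 4.096

4.096


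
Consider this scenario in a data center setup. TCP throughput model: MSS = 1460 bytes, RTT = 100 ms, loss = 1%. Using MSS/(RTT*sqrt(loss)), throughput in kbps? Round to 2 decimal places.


Given: MSS = 1460 bytes, RTT = 100 ms, loss = 1%
RTT in seconds = 100 / 1000 = 0.1
Loss rate = 1% = 0.01
sqrt(loss) = sqrt(0.01) = 0.1
Throughput (bytes/s) = 1460 / (0.1 * 0.1) = 146000.0000
Throughput (kbps) = 146000.0000 * 8 / 1000 = 1168.000000 -> 1168.00 kbps (2 dp)

1168.00


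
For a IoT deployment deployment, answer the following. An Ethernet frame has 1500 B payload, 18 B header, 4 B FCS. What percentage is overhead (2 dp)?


Given: payload = 1500 B, header = 18 B, trailer = 4 B
Overhead bytes = header + trailer = 18 + 4 = 22
Total frame = payload + overhead = 1500 + 22 = 1522
Overhead % = 22 / 1522 * 100 = 1.4455% -> 1.45% (2 dp)

1.45


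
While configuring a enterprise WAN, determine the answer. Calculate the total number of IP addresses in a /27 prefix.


Given: CIDR prefix /27
Host bits = 32 - 27 = 5
Total addresses = 2^5 = 32

32


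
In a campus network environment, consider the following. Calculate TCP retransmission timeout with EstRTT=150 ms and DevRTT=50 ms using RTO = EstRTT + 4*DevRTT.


Given: EstRTT = 150 ms, DevRTT = 50 ms
Timeout = EstRTT + 4 * DevRTT
4 * DevRTT = 4 * 50 = 200
Timeout = 150 + 200 = 350 ms

350


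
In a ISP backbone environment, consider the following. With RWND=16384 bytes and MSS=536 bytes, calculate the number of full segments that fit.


Given: RWND = 16384 bytes, MSS = 536 bytes
Full segments = floor(RWND / MSS)
Full segments = floor(16384 / 536)
Full segments = floor(30.5672) = 30

30


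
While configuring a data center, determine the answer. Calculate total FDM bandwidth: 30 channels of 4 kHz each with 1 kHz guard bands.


Given: 30 channels, 4 kHz each, guard = 1 kHz
Channel bandwidth = 30 * 4 = 120 kHz
Guard bands = 29 gaps * 1 kHz = 29 kHz
Total = 120 + 29 = 149 kHz

149


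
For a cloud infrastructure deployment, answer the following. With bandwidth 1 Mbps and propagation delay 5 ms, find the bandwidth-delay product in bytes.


Given: bandwidth = 1 Mbps, delay = 5 ms
BDP in bits = 1 * 10^6 * 5 / 1000
BDP in bits = 5000
BDP in bytes = 5000 / 8 = 625

625


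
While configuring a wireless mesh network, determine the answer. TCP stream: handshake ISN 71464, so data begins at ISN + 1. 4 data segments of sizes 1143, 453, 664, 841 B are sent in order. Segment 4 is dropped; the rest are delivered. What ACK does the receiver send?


SYN uses sequence number 71464; first data byte = ISN + 1 = 71465.
Segment 1: SEQ = 71465, len = 1143 B, covers [71465, 72607]
Segment 2: SEQ = 72608, len = 453 B, covers [72608, 73060]
Segment 3: SEQ = 73061, len = 664 B, covers [73061, 73724]
Segment 4: SEQ = 73725, len = 841 B, covers [73725, 74565] [LOST]
In-order data received: bytes [71465, 73724] (segments 1..3).
Segment 4 missing -> gap begins at byte 73725.
Cumulative ACK = next expected in-order byte = 71465 + 1143 + 453 + 664 = 73725

73725


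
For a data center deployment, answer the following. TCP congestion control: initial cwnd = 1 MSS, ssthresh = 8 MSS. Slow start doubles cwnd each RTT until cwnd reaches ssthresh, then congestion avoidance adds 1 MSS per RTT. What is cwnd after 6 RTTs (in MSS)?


RTT 0: cwnd = 1 MSS (initial)
RTT 1: cwnd = 2 MSS (slow start, doubled)
RTT 2: cwnd = 4 MSS (slow start, doubled)
RTT 3: cwnd = 8 MSS (slow start, doubled)
RTT 4: cwnd = 9 MSS (congestion avoidance, +1)
RTT 5: cwnd = 10 MSS (congestion avoidance, +1)
RTT 6: cwnd = 11 MSS (congestion avoidance, +1)

11


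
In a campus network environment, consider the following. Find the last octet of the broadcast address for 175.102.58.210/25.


Given: IP = 175.102.58.210, prefix = /25
Host bits = 32 - 25 = 7
Network last octet = 210 AND mask = 128
Host part size = 2^7 - 1 = 127
Broadcast last octet = 128 OR 127 = 255

255


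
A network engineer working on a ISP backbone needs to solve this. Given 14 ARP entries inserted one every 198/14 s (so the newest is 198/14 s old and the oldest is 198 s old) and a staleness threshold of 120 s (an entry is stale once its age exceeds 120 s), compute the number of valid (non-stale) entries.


Ages are k * 198/14 s for k = 1..14 (spacing = 14.1429 s).
Entry k is valid iff k * 198/14 <= 120 iff k <= 14 * 120 / 198 = 8.4848
n_valid = floor(8.4848) = 8
(n_stale = 14 - 8 = 6)

8


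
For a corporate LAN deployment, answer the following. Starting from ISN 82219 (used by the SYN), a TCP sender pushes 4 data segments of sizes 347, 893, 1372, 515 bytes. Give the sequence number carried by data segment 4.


The SYN occupies sequence number ISN = 82219, so the first data byte is ISN + 1 = 82220.
SEQ of data segment i = (ISN + 1) + sum of payload sizes of segments 1..i-1.
Segment 1: SEQ = 82220, payload = 347 bytes
Segment 2: SEQ = 82567, payload = 893 bytes
Segment 3: SEQ = 83460, payload = 1372 bytes
Segment 4: SEQ = 84832, payload = 515 bytes
SEQ of segment 4 = 82220 + 347 + 893 + 1372 = 84832

84832


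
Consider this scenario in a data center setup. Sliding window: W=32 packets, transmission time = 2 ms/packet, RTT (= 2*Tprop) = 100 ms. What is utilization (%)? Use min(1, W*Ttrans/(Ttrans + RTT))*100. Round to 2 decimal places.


Given: W = 32, Ttrans = 2 ms, RTT = 100 ms (= 2 * Tprop, Tprop = 50 ms)
Cycle time = Ttrans + RTT = 2 + 100 = 102 ms (first packet sent until its ACK returns)
W * Ttrans = 32 * 2 = 64 ms of sending per cycle
W * Ttrans / (Ttrans + RTT) = 64 / 102 = 0.627451
U = min(1, 0.627451) = 0.627451
U% = 62.75%

62.75


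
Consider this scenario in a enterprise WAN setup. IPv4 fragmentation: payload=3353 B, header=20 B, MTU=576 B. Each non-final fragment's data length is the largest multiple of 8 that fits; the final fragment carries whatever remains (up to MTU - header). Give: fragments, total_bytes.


Max data per non-final fragment = floor((MTU - header)/8)*8 = floor((576 - 20)/8)*8 = floor(556/8)*8 = 552 B
Final fragment needs no 8-byte alignment: it can carry up to MTU - header = 556 B
Non-final fragments needed = ceil((payload - 556) / 552) = ceil(2797/552) = ceil(5.0670) = 6
Number of fragments = 6 + 1 = 7
Fragment sizes (data): 6 * 552 B + 41 B (last, 41 <= 556 OK)
Total bytes sent = payload + n_frags * header = 3353 + 7*20 = 3353 + 140 = 3493 B

7, 3493


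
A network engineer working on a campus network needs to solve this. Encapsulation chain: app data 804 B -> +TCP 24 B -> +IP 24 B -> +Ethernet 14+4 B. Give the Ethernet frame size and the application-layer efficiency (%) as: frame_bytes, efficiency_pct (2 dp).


TCP segment = 804 + 24 = 828 B
IP packet = 828 + 24 = 852 B
Ethernet frame = 852 + 14 + 4 = 870 B
Efficiency = app / frame = 804 / 870 = 0.924138 = 92.4138% -> 92.41% (2 dp)

870, 92.41


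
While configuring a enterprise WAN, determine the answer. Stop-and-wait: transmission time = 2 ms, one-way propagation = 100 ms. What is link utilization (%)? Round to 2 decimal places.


Given: Ttrans = 2 ms, Tprop = 100 ms
RTT = 2 * Tprop = 2 * 100 = 200 ms
U = Ttrans / (Ttrans + RTT)
U = 2 / (2 + 200)
U = 2 / 202 = 0.009901
U% = 0.99%

0.99


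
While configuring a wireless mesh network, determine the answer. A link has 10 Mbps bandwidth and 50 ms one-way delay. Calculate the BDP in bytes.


Given: bandwidth = 10 Mbps, delay = 50 ms
BDP in bits = 10 * 10^6 * 50 / 1000
BDP in bits = 500000
BDP in bytes = 500000 / 8 = 62500

62500


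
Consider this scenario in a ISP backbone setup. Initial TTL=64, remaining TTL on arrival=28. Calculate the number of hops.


Given: initial TTL = 64, received TTL = 28
Hops = initial TTL - received TTL
Hops = 64 - 28 = 36

36


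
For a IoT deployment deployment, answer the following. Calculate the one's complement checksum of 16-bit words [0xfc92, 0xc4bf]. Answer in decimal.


Given words: [0xfc92, 0xc4bf]
Step 1: Sum all words
Raw sum = 64658 + 50367 = 115025
Step 2: Fold carry: (49489 + 1) = 49490
One's complement = ~49490 & 0xFFFF = 16045

16045


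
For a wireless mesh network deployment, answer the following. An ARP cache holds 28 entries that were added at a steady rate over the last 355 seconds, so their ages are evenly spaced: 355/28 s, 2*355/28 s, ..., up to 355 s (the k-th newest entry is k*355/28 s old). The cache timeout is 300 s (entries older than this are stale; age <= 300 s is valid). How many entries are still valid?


Ages are k * 355/28 s for k = 1..28 (spacing = 12.6786 s).
Entry k is valid iff k * 355/28 <= 300 iff k <= 28 * 300 / 355 = 23.6620
n_valid = floor(23.6620) = 23
(n_stale = 28 - 23 = 5)

23


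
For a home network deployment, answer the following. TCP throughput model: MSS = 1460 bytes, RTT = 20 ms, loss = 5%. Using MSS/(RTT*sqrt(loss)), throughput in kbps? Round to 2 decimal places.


Given: MSS = 1460 bytes, RTT = 20 ms, loss = 5%
RTT in seconds = 20 / 1000 = 0.02
Loss rate = 5% = 0.05
sqrt(loss) = sqrt(0.05) = 0.223606797750
Throughput (bytes/s) = 1460 / (0.02 * 0.223606797750) = 326465.9247
Throughput (kbps) = 326465.9247 * 8 / 1000 = 2611.727398 -> 2611.73 kbps (2 dp)

2611.73


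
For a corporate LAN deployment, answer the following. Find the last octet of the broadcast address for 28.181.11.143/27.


Given: IP = 28.181.11.143, prefix = /27
Host bits = 32 - 27 = 5
Network last octet = 143 AND mask = 128
Host part size = 2^5 - 1 = 31
Broadcast last octet = 128 OR 31 = 159

159


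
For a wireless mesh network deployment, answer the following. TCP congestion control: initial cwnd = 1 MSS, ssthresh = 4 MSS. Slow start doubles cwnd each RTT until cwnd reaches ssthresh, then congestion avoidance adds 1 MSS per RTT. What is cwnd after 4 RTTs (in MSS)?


RTT 0: cwnd = 1 MSS (initial)
RTT 1: cwnd = 2 MSS (slow start, doubled)
RTT 2: cwnd = 4 MSS (slow start, doubled)
RTT 3: cwnd = 5 MSS (congestion avoidance, +1)
RTT 4: cwnd = 6 MSS (congestion avoidance, +1)

6


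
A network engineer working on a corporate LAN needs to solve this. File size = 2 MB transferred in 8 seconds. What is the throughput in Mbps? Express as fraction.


Given: file = 2 MB, time = 8 s
File in Mb = 2 * 8 = 16 Mb
Throughput = 16 / 8 Mbps
Throughput = 2 Mbps

2


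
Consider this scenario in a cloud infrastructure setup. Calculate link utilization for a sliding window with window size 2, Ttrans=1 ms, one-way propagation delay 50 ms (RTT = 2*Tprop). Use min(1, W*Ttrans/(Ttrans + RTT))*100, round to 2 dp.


Given: W = 2, Ttrans = 1 ms, RTT = 100 ms (= 2 * Tprop, Tprop = 50 ms)
Cycle time = Ttrans + RTT = 1 + 100 = 101 ms (first packet sent until its ACK returns)
W * Ttrans = 2 * 1 = 2 ms of sending per cycle
W * Ttrans / (Ttrans + RTT) = 2 / 101 = 0.019802
U = min(1, 0.019802) = 0.019802
U% = 1.98%

1.98


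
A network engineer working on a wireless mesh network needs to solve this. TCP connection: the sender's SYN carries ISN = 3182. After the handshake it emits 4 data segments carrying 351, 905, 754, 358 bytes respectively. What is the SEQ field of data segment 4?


The SYN occupies sequence number ISN = 3182, so the first data byte is ISN + 1 = 3183.
SEQ of data segment i = (ISN + 1) + sum of payload sizes of segments 1..i-1.
Segment 1: SEQ = 3183, payload = 351 bytes
Segment 2: SEQ = 3534, payload = 905 bytes
Segment 3: SEQ = 4439, payload = 754 bytes
Segment 4: SEQ = 5193, payload = 358 bytes
SEQ of segment 4 = 3183 + 351 + 905 + 754 = 5193

5193


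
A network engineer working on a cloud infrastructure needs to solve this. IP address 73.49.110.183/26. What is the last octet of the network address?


Given: IP = 73.49.110.183, prefix = /26
Subnet mask = 255.255.255.192
Last octet of IP: 183
Last octet of mask: 192
Network last octet = 183 AND 192 = 128

128


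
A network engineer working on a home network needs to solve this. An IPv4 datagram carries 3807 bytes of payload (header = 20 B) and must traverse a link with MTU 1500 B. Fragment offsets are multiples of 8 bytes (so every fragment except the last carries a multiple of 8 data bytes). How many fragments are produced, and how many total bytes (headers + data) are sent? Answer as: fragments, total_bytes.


Max data per non-final fragment = floor((MTU - header)/8)*8 = floor((1500 - 20)/8)*8 = floor(1480/8)*8 = 1480 B
Final fragment needs no 8-byte alignment: it can carry up to MTU - header = 1480 B
Non-final fragments needed = ceil((payload - 1480) / 1480) = ceil(2327/1480) = ceil(1.5723) = 2
Number of fragments = 2 + 1 = 3
Fragment sizes (data): 2 * 1480 B + 847 B (last, 847 <= 1480 OK)
Total bytes sent = payload + n_frags * header = 3807 + 3*20 = 3807 + 60 = 3867 B

3, 3867


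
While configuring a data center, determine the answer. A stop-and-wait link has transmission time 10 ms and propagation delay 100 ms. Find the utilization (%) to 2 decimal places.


Given: Ttrans = 10 ms, Tprop = 100 ms
RTT = 2 * Tprop = 2 * 100 = 200 ms
U = Ttrans / (Ttrans + RTT)
U = 10 / (10 + 200)
U = 10 / 210 = 0.047619
U% = 4.76%

4.76


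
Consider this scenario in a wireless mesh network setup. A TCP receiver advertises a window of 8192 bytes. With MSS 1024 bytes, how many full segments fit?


Given: RWND = 8192 bytes, MSS = 1024 bytes
Full segments = floor(RWND / MSS)
Full segments = floor(8192 / 1024)
Full segments = floor(8.0) = 8

8


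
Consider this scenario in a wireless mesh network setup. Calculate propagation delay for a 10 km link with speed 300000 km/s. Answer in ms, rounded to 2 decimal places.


Given: distance = 10 km, speed = 300000 km/s
Delay = distance / speed = 10 / 300000 seconds
Delay in ms = 10 * 1000 / 300000
Delay = 0.0333 ms
Rounded to 2 dp = 0.03 ms

0.03


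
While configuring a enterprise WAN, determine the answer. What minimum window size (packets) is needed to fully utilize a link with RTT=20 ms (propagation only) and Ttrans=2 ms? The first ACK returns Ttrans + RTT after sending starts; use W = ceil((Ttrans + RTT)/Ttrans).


Given: Ttrans = 2 ms, RTT = 20 ms (= 2 * Tprop, Tprop = 10 ms)
Time until first ACK returns = Ttrans + RTT = 2 + 20 = 22 ms
Need W * Ttrans >= Ttrans + RTT  ->  W >= (Ttrans + RTT) / Ttrans
(Ttrans + RTT) / Ttrans = 22 / 2 = 11
W_min = ceil(11) = 11

11


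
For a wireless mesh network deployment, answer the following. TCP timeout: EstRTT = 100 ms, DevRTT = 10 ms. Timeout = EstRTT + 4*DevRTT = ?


Given: EstRTT = 100 ms, DevRTT = 10 ms
Timeout = EstRTT + 4 * DevRTT
4 * DevRTT = 4 * 10 = 40
Timeout = 100 + 40 = 140 ms

140


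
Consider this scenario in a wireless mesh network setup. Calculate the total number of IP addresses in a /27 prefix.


Given: CIDR prefix /27
Host bits = 32 - 27 = 5
Total addresses = 2^5 = 32

32


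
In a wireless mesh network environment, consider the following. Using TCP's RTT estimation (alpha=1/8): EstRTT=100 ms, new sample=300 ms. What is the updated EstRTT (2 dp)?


Given: EstRTT = 100 ms, SampleRTT = 300 ms, alpha = 1/8
New EstRTT = (1 - alpha) * EstRTT + alpha * SampleRTT
(7/8) * 100 = 87.5
(1/8) * 300 = 37.5
New EstRTT = 87.5 + 37.5 = 125 ms -> 125.00 ms (2 dp)

125.00


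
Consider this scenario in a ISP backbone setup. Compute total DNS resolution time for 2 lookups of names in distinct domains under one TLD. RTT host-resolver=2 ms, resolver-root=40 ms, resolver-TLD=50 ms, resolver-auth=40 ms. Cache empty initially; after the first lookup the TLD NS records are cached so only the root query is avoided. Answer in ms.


Lookup 1 (cold cache): local + root + TLD + auth = 2 + 40 + 50 + 40 = 132 ms
Lookups 2..2 (TLD NS cached -> skip root; new domain -> still ask TLD and auth): local + TLD + auth = 2 + 50 + 40 = 92 ms each
Remaining 1 lookups: 1 * 92 = 92 ms
Total = 132 + 92 = 224 ms

224


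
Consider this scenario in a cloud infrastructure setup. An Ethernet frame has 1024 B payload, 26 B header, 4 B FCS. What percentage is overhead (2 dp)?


Given: payload = 1024 B, header = 26 B, trailer = 4 B
Overhead bytes = header + trailer = 26 + 4 = 30
Total frame = payload + overhead = 1024 + 30 = 1054
Overhead % = 30 / 1054 * 100 = 2.8463% -> 2.85% (2 dp)

2.85


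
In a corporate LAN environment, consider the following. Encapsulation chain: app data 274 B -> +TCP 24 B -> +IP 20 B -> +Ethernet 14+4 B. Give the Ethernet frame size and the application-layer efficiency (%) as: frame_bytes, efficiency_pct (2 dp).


TCP segment = 274 + 24 = 298 B
IP packet = 298 + 20 = 318 B
Ethernet frame = 318 + 14 + 4 = 336 B
Efficiency = app / frame = 274 / 336 = 0.815476 = 81.5476% -> 81.55% (2 dp)

336, 81.55


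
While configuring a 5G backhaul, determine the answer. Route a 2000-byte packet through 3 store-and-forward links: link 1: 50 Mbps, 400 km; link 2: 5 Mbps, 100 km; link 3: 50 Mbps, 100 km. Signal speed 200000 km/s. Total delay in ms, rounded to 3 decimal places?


Packet = 2000 bytes = 16000 bits. Store-and-forward: sum (t_trans + t_prop) per link.
Link 1: t_trans = 16000/(50*10^6) s = 0.3200 ms; t_prop = 400/200000 s = 2.0000 ms; subtotal = 2.3200 ms
Link 2: t_trans = 16000/(5*10^6) s = 3.2000 ms; t_prop = 100/200000 s = 0.5000 ms; subtotal = 3.7000 ms
Link 3: t_trans = 16000/(50*10^6) s = 0.3200 ms; t_prop = 100/200000 s = 0.5000 ms; subtotal = 0.8200 ms
End-to-end = 2.3200 + 3.7000 + 0.8200 = 6.8400 ms -> 6.840 ms (3 dp)

6.840


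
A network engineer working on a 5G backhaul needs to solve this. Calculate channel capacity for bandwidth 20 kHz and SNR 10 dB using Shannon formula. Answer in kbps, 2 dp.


Given: B = 20 kHz, SNR = 10 dB
SNR linear = 10^(10/10) = 10
1 + SNR = 11
log2(11) = 3.4594316186
C = 20 * 1000 * 3.4594316186 = 69188.6324 bps
C = 69.188632 kbps -> 69.19 kbps (2 dp)

69.19


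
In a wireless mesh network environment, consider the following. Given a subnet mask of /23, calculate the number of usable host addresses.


Given: subnet mask /23
Host bits = 32 - 23 = 9
Total addresses = 2^9 = 512
Usable hosts = 512 - 2 (network + broadcast) = 510

510


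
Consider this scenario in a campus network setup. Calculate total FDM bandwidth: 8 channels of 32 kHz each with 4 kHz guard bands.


Given: 8 channels, 32 kHz each, guard = 4 kHz
Channel bandwidth = 8 * 32 = 256 kHz
Guard bands = 7 gaps * 4 kHz = 28 kHz
Total = 256 + 28 = 284 kHz

284


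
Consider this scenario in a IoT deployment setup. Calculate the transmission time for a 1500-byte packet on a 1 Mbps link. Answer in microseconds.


Given: packet = 1500 bytes, bandwidth = 1 Mbps
Packet in bits = 1500 * 8 = 12000 bits
Bandwidth = 1 * 10^6 = 1000000 bps
Time = 12000 / 1000000 seconds
Time in us = 12000 * 10^6 / 1000000 = 12000

12000


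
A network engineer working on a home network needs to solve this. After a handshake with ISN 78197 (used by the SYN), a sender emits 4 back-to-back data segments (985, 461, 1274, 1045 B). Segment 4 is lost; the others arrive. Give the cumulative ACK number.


SYN uses sequence number 78197; first data byte = ISN + 1 = 78198.
Segment 1: SEQ = 78198, len = 985 B, covers [78198, 79182]
Segment 2: SEQ = 79183, len = 461 B, covers [79183, 79643]
Segment 3: SEQ = 79644, len = 1274 B, covers [79644, 80917]
Segment 4: SEQ = 80918, len = 1045 B, covers [80918, 81962] [LOST]
In-order data received: bytes [78198, 80917] (segments 1..3).
Segment 4 missing -> gap begins at byte 80918.
Cumulative ACK = next expected in-order byte = 78198 + 985 + 461 + 1274 = 80918

80918


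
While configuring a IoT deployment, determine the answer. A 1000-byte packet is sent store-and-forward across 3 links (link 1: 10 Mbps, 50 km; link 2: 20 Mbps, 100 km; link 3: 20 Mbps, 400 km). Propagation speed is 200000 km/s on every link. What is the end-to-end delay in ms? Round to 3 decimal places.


Packet = 1000 bytes = 8000 bits. Store-and-forward: sum (t_trans + t_prop) per link.
Link 1: t_trans = 8000/(10*10^6) s = 0.8000 ms; t_prop = 50/200000 s = 0.2500 ms; subtotal = 1.0500 ms
Link 2: t_trans = 8000/(20*10^6) s = 0.4000 ms; t_prop = 100/200000 s = 0.5000 ms; subtotal = 0.9000 ms
Link 3: t_trans = 8000/(20*10^6) s = 0.4000 ms; t_prop = 400/200000 s = 2.0000 ms; subtotal = 2.4000 ms
End-to-end = 1.0500 + 0.9000 + 2.4000 = 4.3500 ms -> 4.350 ms (3 dp)

4.350


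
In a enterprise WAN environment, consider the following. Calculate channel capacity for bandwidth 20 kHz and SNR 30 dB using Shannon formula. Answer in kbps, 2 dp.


Given: B = 20 kHz, SNR = 30 dB
SNR linear = 10^(30/10) = 1000
1 + SNR = 1001
log2(1001) = 9.9672262588
C = 20 * 1000 * 9.9672262588 = 199344.5252 bps
C = 199.344525 kbps -> 199.34 kbps (2 dp)

199.34


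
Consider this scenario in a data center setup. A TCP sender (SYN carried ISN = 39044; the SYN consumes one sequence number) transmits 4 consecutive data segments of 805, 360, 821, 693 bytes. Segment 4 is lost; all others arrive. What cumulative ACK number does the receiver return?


SYN uses sequence number 39044; first data byte = ISN + 1 = 39045.
Segment 1: SEQ = 39045, len = 805 B, covers [39045, 39849]
Segment 2: SEQ = 39850, len = 360 B, covers [39850, 40209]
Segment 3: SEQ = 40210, len = 821 B, covers [40210, 41030]
Segment 4: SEQ = 41031, len = 693 B, covers [41031, 41723] [LOST]
In-order data received: bytes [39045, 41030] (segments 1..3).
Segment 4 missing -> gap begins at byte 41031.
Cumulative ACK = next expected in-order byte = 39045 + 805 + 360 + 821 = 41031

41031


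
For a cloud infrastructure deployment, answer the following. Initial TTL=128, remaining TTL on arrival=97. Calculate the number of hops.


Given: initial TTL = 128, received TTL = 97
Hops = initial TTL - received TTL
Hops = 128 - 97 = 31

31


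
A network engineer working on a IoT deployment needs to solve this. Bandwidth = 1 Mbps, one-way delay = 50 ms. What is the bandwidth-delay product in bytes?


Given: bandwidth = 1 Mbps, delay = 50 ms
BDP in bits = 1 * 10^6 * 50 / 1000
BDP in bits = 50000
BDP in bytes = 50000 / 8 = 6250

6250


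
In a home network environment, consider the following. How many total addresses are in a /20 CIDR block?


Given: CIDR prefix /20
Host bits = 32 - 20 = 12
Total addresses = 2^12 = 4096

4096


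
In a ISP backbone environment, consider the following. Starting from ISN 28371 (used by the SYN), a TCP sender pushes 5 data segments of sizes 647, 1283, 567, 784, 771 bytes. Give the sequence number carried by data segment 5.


The SYN occupies sequence number ISN = 28371, so the first data byte is ISN + 1 = 28372.
SEQ of data segment i = (ISN + 1) + sum of payload sizes of segments 1..i-1.
Segment 1: SEQ = 28372, payload = 647 bytes
Segment 2: SEQ = 29019, payload = 1283 bytes
Segment 3: SEQ = 30302, payload = 567 bytes
Segment 4: SEQ = 30869, payload = 784 bytes
Segment 5: SEQ = 31653, payload = 771 bytes
SEQ of segment 5 = 28372 + 647 + 1283 + 567 + 784 = 31653

31653


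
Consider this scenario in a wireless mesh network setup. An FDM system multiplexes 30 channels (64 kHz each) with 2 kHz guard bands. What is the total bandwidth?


Given: 30 channels, 64 kHz each, guard = 2 kHz
Channel bandwidth = 30 * 64 = 1920 kHz
Guard bands = 29 gaps * 2 kHz = 58 kHz
Total = 1920 + 58 = 1978 kHz

1978


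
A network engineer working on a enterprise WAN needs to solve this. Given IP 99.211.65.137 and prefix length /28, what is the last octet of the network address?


Given: IP = 99.211.65.137, prefix = /28
Subnet mask = 255.255.255.240
Last octet of IP: 137
Last octet of mask: 240
Network last octet = 137 AND 240 = 128

128


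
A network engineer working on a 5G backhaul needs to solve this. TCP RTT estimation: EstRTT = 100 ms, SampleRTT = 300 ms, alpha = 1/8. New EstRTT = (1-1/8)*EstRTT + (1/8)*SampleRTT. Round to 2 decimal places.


Given: EstRTT = 100 ms, SampleRTT = 300 ms, alpha = 1/8
New EstRTT = (1 - alpha) * EstRTT + alpha * SampleRTT
(7/8) * 100 = 87.5
(1/8) * 300 = 37.5
New EstRTT = 87.5 + 37.5 = 125 ms -> 125.00 ms (2 dp)

125.00


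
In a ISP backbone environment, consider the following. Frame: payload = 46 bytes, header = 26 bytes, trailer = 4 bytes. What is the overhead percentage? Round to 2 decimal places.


Given: payload = 46 B, header = 26 B, trailer = 4 B
Overhead bytes = header + trailer = 26 + 4 = 30
Total frame = payload + overhead = 46 + 30 = 76
Overhead % = 30 / 76 * 100 = 39.4737% -> 39.47% (2 dp)

39.47


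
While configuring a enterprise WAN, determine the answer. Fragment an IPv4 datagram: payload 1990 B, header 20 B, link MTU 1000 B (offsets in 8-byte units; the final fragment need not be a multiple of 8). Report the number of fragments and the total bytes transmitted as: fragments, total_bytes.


Max data per non-final fragment = floor((MTU - header)/8)*8 = floor((1000 - 20)/8)*8 = floor(980/8)*8 = 976 B
Final fragment needs no 8-byte alignment: it can carry up to MTU - header = 980 B
Non-final fragments needed = ceil((payload - 980) / 976) = ceil(1010/976) = ceil(1.0348) = 2
Number of fragments = 2 + 1 = 3
Fragment sizes (data): 2 * 976 B + 38 B (last, 38 <= 980 OK)
Total bytes sent = payload + n_frags * header = 1990 + 3*20 = 1990 + 60 = 2050 B

3, 2050


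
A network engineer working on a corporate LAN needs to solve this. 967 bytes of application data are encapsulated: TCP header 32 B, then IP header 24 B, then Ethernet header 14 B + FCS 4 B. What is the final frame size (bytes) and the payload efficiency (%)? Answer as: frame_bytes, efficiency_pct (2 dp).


TCP segment = 967 + 32 = 999 B
IP packet = 999 + 24 = 1023 B
Ethernet frame = 1023 + 14 + 4 = 1041 B
Efficiency = app / frame = 967 / 1041 = 0.928915 = 92.8915% -> 92.89% (2 dp)

1041, 92.89


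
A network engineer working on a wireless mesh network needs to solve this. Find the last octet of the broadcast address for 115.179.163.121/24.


Given: IP = 115.179.163.121, prefix = /24
Host bits = 32 - 24 = 8
Network last octet = 121 AND mask = 0
Host part size = 2^8 - 1 = 255
Broadcast last octet = 0 OR 255 = 255

255


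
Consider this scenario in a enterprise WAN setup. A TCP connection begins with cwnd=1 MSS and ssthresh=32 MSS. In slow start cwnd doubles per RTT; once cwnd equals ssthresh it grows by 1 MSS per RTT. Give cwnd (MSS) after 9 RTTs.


RTT 0: cwnd = 1 MSS (initial)
RTT 1: cwnd = 2 MSS (slow start, doubled)
RTT 2: cwnd = 4 MSS (slow start, doubled)
RTT 3: cwnd = 8 MSS (slow start, doubled)
RTT 4: cwnd = 16 MSS (slow start, doubled)
RTT 5: cwnd = 32 MSS (slow start, doubled)
RTT 6: cwnd = 33 MSS (congestion avoidance, +1)
RTT 7: cwnd = 34 MSS (congestion avoidance, +1)
RTT 8: cwnd = 35 MSS (congestion avoidance, +1)
RTT 9: cwnd = 36 MSS (congestion avoidance, +1)

36
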